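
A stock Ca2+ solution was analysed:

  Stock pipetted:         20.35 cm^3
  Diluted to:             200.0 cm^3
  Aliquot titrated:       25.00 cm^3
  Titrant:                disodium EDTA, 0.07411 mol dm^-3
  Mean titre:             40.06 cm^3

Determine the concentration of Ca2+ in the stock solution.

1.167 mol/L

Ca^2+ + EDTA^4- → [Ca(EDTA)]^2-
n(EDTA) = 0.04006 × 0.07411 = 2.969 × 10^-3 mol
n(Ca2+) in the aliquot = 2.969 × 10^-3 mol (1:1 ratio)
[Ca2+]_dilute = 2.969 × 10^-3 / 0.02500 = 0.1188 mol/L
Dilution factor = 200.0 / 20.35 = 9.828
[Ca2+]_stock = 0.1188 × 9.828 = 1.167 mol/L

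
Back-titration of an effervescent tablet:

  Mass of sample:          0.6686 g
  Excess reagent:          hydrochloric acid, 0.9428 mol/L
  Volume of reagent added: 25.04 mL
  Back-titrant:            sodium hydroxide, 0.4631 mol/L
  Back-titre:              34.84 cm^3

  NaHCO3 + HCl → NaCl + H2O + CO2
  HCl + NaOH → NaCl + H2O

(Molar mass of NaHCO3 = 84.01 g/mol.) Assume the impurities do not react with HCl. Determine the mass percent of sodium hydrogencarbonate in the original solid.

93.90 %

n(HCl) added = 0.02504 × 0.9428 = 0.02361 mol
n(NaOH) used in back-titration = 0.03484 × 0.4631 = 0.01613 mol
n(HCl) left over = 0.01613 mol (1:1 ratio)
n(HCl) consumed by analyte = 0.02361 − 0.01613 = 7.473 × 10^-3 mol
n(NaHCO3) = 7.473 × 10^-3 mol (1:1 ratio)
mass of NaHCO3 = 7.473 × 10^-3 × 84.01 = 0.6278 g
% NaHCO3 = 0.6278 / 0.6686 × 100 = 93.90 %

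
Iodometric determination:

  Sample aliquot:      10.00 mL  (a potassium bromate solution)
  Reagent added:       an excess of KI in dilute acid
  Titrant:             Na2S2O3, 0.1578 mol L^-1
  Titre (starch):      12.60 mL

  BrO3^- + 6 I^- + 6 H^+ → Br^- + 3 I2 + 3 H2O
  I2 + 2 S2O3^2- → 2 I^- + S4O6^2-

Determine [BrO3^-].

0.03314 mol/L

n(S2O3^2-) = 0.01260 × 0.1578 = 1.988 × 10^-3 mol
n(I2) = n(S2O3^2-)/2 = 9.941 × 10^-4 mol
From the 1:3 ratio, n(BrO3^-) in the aliquot = 1/3 × 9.941 × 10^-4 = 3.314 × 10^-4 mol
[BrO3^-] = 3.314 × 10^-4 / 0.01000 = 0.03314 mol/L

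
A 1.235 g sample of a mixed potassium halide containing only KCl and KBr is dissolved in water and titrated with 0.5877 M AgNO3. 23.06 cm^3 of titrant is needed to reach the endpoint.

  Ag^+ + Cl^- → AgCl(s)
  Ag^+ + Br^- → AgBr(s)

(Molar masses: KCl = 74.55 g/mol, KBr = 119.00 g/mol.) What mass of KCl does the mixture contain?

0.6335 g

n(AgNO3) = 0.02306 × 0.5877 = 0.01355 mol
Let x = n(KCl), y = n(KBr).
Titrant: 1x + 1y = 0.01355;  mass: 74.55x + 119.00y = 1.235
Solving, x = 8.498 × 10^-3 mol, y = 5.054 × 10^-3 mol
mass of KCl = 8.498 × 10^-3 × 74.55 = 0.6335 g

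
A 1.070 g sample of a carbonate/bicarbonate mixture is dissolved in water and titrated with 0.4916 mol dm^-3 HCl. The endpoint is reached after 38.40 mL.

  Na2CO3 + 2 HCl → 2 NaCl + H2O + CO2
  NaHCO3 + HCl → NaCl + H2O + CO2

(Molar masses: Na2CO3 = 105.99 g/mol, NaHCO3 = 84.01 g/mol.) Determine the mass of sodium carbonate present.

n(HCl) = 0.03840 × 0.4916 = 0.01888 mol
Let x = n(Na2CO3), y = n(NaHCO3).
Titrant: 2x + 1y = 0.01888;  mass: 105.99x + 84.01y = 1.070
Solving, x = 8.317 × 10^-3 mol, y = 2.244 × 10^-3 mol
mass of Na2CO3 = 8.317 × 10^-3 × 105.99 = 0.8815 g

0.8815 g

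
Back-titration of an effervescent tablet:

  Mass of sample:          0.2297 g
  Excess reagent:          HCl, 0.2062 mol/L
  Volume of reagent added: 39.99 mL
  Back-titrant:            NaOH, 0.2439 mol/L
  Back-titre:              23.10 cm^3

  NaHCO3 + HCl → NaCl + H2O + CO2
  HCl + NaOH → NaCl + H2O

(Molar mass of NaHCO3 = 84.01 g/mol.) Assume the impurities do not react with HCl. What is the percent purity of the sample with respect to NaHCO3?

n(HCl) added = 0.03999 × 0.2062 = 8.246 × 10^-3 mol
n(NaOH) used in back-titration = 0.02310 × 0.2439 = 5.634 × 10^-3 mol
n(HCl) left over = 5.634 × 10^-3 mol (1:1 ratio)
n(HCl) consumed by analyte = 8.246 × 10^-3 − 5.634 × 10^-3 = 2.612 × 10^-3 mol
n(NaHCO3) = 2.612 × 10^-3 mol (1:1 ratio)
mass of NaHCO3 = 2.612 × 10^-3 × 84.01 = 0.2194 g
% NaHCO3 = 0.2194 / 0.2297 × 100 = 95.53 %

95.53 %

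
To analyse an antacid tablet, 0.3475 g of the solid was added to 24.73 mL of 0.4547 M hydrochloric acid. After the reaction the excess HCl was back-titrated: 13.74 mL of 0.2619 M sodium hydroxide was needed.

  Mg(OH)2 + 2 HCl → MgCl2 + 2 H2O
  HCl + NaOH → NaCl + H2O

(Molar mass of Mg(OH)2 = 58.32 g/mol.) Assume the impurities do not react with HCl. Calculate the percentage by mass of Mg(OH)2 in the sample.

n(HCl) added = 0.02473 × 0.4547 = 0.01124 mol
n(NaOH) used in back-titration = 0.01374 × 0.2619 = 3.599 × 10^-3 mol
n(HCl) left over = 3.599 × 10^-3 mol (1:1 ratio)
n(HCl) consumed by analyte = 0.01124 − 3.599 × 10^-3 = 7.646 × 10^-3 mol
From the 1:2 ratio, n(Mg(OH)2) = 1/2 × 7.646 × 10^-3 = 3.823 × 10^-3 mol
mass of Mg(OH)2 = 3.823 × 10^-3 × 58.32 = 0.2230 g
% Mg(OH)2 = 0.2230 / 0.3475 × 100 = 64.16 %

64.16 %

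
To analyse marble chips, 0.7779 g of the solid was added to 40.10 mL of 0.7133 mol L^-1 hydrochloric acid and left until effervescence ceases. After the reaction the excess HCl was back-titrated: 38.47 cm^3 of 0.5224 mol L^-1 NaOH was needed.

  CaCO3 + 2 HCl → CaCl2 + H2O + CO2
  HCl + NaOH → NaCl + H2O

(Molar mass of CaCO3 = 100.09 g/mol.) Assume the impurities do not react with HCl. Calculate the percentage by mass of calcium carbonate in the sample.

54.73 %

n(HCl) added = 0.04010 × 0.7133 = 0.02860 mol
n(NaOH) used in back-titration = 0.03847 × 0.5224 = 0.02010 mol
n(HCl) left over = 0.02010 mol (1:1 ratio)
n(HCl) consumed by analyte = 0.02860 − 0.02010 = 8.507 × 10^-3 mol
From the 1:2 ratio, n(CaCO3) = 1/2 × 8.507 × 10^-3 = 4.253 × 10^-3 mol
mass of CaCO3 = 4.253 × 10^-3 × 100.09 = 0.4257 g
% CaCO3 = 0.4257 / 0.7779 × 100 = 54.73 %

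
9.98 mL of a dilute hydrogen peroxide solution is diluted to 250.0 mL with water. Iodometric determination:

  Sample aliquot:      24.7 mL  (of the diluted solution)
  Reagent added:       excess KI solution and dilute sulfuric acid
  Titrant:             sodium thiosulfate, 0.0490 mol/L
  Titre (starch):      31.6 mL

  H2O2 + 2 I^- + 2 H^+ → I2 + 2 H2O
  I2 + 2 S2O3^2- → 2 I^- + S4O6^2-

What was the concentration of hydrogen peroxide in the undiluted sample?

0.785 mol/L

n(S2O3^2-) = 0.0316 × 0.0490 = 1.55 × 10^-3 mol
n(I2) = n(S2O3^2-)/2 = 7.74 × 10^-4 mol
n(H2O2) in the aliquot = 7.74 × 10^-4 mol (1:1 ratio)
[H2O2]_dilute = 7.74 × 10^-4 / 0.0247 = 0.0313 mol/L
[H2O2]_original = 0.0313 × 250.0/9.98 = 0.785 mol/L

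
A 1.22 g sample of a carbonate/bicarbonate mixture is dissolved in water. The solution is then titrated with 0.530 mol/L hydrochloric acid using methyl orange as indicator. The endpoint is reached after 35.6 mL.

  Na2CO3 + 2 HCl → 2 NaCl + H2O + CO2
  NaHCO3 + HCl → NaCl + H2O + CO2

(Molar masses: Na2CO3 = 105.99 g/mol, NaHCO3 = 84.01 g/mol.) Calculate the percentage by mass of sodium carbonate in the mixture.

n(HCl) = 0.0356 × 0.530 = 0.0189 mol
Let x = n(Na2CO3), y = n(NaHCO3).
Titrant: 2x + 1y = 0.0189;  mass: 105.99x + 84.01y = 1.22
Solving, x = 5.89 × 10^-3 mol, y = 7.10 × 10^-3 mol
mass of Na2CO3 = 5.89 × 10^-3 × 105.99 = 0.624 g
% Na2CO3 = 0.624 / 1.22 × 100 = 51.1 %

51.1 %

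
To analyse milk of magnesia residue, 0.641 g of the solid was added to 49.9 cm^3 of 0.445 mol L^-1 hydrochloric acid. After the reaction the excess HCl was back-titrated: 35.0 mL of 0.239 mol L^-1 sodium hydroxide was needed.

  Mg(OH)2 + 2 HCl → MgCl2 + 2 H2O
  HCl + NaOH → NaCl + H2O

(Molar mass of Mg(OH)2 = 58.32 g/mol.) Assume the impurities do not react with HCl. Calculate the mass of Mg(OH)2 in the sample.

n(HCl) added = 0.0499 × 0.445 = 0.0222 mol
n(NaOH) used in back-titration = 0.0350 × 0.239 = 8.37 × 10^-3 mol
n(HCl) left over = 8.37 × 10^-3 mol (1:1 ratio)
n(HCl) consumed by analyte = 0.0222 − 8.37 × 10^-3 = 0.0138 mol
From the 1:2 ratio, n(Mg(OH)2) = 1/2 × 0.0138 = 6.92 × 10^-3 mol
mass of Mg(OH)2 = 6.92 × 10^-3 × 58.32 = 0.404 g

0.404 g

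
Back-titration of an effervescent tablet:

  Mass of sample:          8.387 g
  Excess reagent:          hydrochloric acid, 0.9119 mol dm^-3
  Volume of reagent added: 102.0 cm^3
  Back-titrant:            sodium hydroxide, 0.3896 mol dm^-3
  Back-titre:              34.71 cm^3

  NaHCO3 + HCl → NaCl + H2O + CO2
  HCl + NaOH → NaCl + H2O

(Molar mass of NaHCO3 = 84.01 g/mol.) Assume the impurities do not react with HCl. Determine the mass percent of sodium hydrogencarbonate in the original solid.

n(HCl) added = 0.1020 × 0.9119 = 0.09301 mol
n(NaOH) used in back-titration = 0.03471 × 0.3896 = 0.01352 mol
n(HCl) left over = 0.01352 mol (1:1 ratio)
n(HCl) consumed by analyte = 0.09301 − 0.01352 = 0.07949 mol
n(NaHCO3) = 0.07949 mol (1:1 ratio)
mass of NaHCO3 = 0.07949 × 84.01 = 6.678 g
% NaHCO3 = 6.678 / 8.387 × 100 = 79.62 %

79.62 %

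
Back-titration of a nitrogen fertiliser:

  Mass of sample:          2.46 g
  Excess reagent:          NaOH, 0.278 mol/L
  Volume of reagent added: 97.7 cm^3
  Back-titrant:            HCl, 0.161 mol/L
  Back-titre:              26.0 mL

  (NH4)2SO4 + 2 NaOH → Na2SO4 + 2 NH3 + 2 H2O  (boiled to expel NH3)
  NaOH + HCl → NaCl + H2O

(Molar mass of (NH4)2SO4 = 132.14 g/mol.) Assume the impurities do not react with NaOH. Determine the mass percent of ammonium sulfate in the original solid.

61.7 %

n(NaOH) added = 0.0977 × 0.278 = 0.0272 mol
n(HCl) used in back-titration = 0.0260 × 0.161 = 4.19 × 10^-3 mol
n(NaOH) left over = 4.19 × 10^-3 mol (1:1 ratio)
n(NaOH) consumed by analyte = 0.0272 − 4.19 × 10^-3 = 0.0230 mol
From the 1:2 ratio, n((NH4)2SO4) = 1/2 × 0.0230 = 0.0115 mol
mass of (NH4)2SO4 = 0.0115 × 132.14 = 1.52 g
% (NH4)2SO4 = 1.52 / 2.46 × 100 = 61.7 %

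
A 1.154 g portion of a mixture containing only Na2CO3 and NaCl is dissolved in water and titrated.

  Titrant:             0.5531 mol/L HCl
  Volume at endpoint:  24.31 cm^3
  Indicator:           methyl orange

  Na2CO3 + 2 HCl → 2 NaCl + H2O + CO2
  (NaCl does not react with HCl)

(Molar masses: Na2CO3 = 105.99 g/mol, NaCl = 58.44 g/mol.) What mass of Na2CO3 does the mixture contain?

n(HCl) = 0.02431 × 0.5531 = 0.01345 mol
Let x = n(Na2CO3), y = n(NaCl).
Titrant: 2x = 0.01345;  mass: 105.99x + 58.44y = 1.154
Solving, x = 6.723 × 10^-3 mol, y = 7.554 × 10^-3 mol
mass of Na2CO3 = 6.723 × 10^-3 × 105.99 = 0.7126 g

0.7126 g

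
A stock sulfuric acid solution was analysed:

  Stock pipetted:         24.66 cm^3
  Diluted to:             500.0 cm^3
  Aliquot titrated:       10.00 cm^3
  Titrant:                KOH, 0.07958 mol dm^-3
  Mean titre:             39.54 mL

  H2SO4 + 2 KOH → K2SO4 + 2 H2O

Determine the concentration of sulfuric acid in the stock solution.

n(KOH) = 0.03954 × 0.07958 = 3.147 × 10^-3 mol
From the 1:2 ratio, n(H2SO4) in the aliquot = 1/2 × 3.147 × 10^-3 = 1.573 × 10^-3 mol
[H2SO4]_dilute = 1.573 × 10^-3 / 0.01000 = 0.1573 mol/L
Dilution factor = 500.0 / 24.66 = 20.28
[H2SO4]_stock = 0.1573 × 20.28 = 3.190 mol/L

3.190 mol/L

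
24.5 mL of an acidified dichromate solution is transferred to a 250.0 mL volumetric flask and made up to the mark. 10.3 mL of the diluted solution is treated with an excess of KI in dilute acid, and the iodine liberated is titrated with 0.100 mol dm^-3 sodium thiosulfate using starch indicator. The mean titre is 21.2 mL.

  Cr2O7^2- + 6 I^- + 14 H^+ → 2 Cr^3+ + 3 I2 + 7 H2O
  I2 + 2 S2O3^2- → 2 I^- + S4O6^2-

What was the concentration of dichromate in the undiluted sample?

0.350 mol/L

n(S2O3^2-) = 0.0212 × 0.100 = 2.12 × 10^-3 mol
n(I2) = n(S2O3^2-)/2 = 1.06 × 10^-3 mol
From the 1:3 ratio, n(Cr2O7^2-) in the aliquot = 1/3 × 1.06 × 10^-3 = 3.53 × 10^-4 mol
[Cr2O7^2-]_dilute = 3.53 × 10^-4 / 0.0103 = 0.0343 mol/L
[Cr2O7^2-]_original = 0.0343 × 250.0/24.5 = 0.350 mol/L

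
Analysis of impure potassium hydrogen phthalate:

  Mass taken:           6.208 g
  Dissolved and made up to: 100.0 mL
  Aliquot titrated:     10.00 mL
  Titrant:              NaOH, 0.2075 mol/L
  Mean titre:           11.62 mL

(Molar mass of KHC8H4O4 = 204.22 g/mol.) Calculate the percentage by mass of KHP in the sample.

KHC8H4O4 + NaOH → KNaC8H4O4 + H2O
n(NaOH) per titration = 0.01162 × 0.2075 = 2.411 × 10^-3 mol
n(KHC8H4O4) in each aliquot = 2.411 × 10^-3 mol (1:1 ratio)
n(KHC8H4O4) in the whole flask = 2.411 × 10^-3 × 100.0/10.00 = 0.02411 mol
mass of KHC8H4O4 = 0.02411 × 204.22 = 4.924 g
% KHC8H4O4 = 4.924 / 6.208 × 100 = 79.32 %

79.32 %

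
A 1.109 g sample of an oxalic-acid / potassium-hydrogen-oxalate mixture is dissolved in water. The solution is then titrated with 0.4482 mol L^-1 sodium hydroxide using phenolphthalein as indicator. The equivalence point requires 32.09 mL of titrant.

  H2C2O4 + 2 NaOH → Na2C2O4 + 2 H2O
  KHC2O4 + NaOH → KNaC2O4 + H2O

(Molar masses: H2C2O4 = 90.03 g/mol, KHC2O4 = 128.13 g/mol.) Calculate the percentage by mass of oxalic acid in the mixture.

35.84 %

n(NaOH) = 0.03209 × 0.4482 = 0.01438 mol
Let x = n(H2C2O4), y = n(KHC2O4).
Titrant: 2x + 1y = 0.01438;  mass: 90.03x + 128.13y = 1.109
Solving, x = 4.415 × 10^-3 mol, y = 5.553 × 10^-3 mol
mass of H2C2O4 = 4.415 × 10^-3 × 90.03 = 0.3975 g
% H2C2O4 = 0.3975 / 1.109 × 100 = 35.84 %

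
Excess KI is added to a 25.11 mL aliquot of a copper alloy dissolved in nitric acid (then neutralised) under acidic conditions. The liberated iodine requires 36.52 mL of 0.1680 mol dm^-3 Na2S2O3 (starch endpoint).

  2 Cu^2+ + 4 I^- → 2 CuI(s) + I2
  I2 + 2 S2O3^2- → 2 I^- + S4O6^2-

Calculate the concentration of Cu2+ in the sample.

0.2443 mol/L

n(S2O3^2-) = 0.03652 × 0.1680 = 6.135 × 10^-3 mol
n(I2) = n(S2O3^2-)/2 = 3.068 × 10^-3 mol
From the 2:1 ratio, n(Cu2+) in the aliquot = 2/1 × 3.068 × 10^-3 = 6.135 × 10^-3 mol
[Cu2+] = 6.135 × 10^-3 / 0.02511 = 0.2443 mol/L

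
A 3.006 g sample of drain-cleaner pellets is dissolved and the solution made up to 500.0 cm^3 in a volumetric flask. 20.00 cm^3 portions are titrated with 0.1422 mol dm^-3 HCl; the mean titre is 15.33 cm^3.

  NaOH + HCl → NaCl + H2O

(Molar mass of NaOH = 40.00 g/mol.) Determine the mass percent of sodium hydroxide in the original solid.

n(HCl) per titration = 0.01533 × 0.1422 = 2.180 × 10^-3 mol
n(NaOH) in each aliquot = 2.180 × 10^-3 mol (1:1 ratio)
n(NaOH) in the whole flask = 2.180 × 10^-3 × 500.0/20.00 = 0.05450 mol
mass of NaOH = 0.05450 × 40.00 = 2.180 g
% NaOH = 2.180 / 3.006 × 100 = 72.52 %

72.52 %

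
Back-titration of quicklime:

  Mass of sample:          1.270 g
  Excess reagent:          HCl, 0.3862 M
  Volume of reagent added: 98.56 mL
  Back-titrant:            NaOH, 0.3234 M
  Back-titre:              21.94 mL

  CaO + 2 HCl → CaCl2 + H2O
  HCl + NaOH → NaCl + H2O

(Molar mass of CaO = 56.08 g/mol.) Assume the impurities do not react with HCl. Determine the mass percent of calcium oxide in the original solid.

68.37 %

n(HCl) added = 0.09856 × 0.3862 = 0.03806 mol
n(NaOH) used in back-titration = 0.02194 × 0.3234 = 7.095 × 10^-3 mol
n(HCl) left over = 7.095 × 10^-3 mol (1:1 ratio)
n(HCl) consumed by analyte = 0.03806 − 7.095 × 10^-3 = 0.03097 mol
From the 1:2 ratio, n(CaO) = 1/2 × 0.03097 = 0.01548 mol
mass of CaO = 0.01548 × 56.08 = 0.8684 g
% CaO = 0.8684 / 1.270 × 100 = 68.37 %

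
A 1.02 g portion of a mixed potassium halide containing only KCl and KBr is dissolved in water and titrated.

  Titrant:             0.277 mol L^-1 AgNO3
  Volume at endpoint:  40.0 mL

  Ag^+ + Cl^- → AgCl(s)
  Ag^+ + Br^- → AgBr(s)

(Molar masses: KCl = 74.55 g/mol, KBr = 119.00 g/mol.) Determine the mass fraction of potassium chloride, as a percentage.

49.1 %

n(AgNO3) = 0.0400 × 0.277 = 0.0111 mol
Let x = n(KCl), y = n(KBr).
Titrant: 1x + 1y = 0.0111;  mass: 74.55x + 119.00y = 1.02
Solving, x = 6.72 × 10^-3 mol, y = 4.36 × 10^-3 mol
mass of KCl = 6.72 × 10^-3 × 74.55 = 0.501 g
% KCl = 0.501 / 1.02 × 100 = 49.1 %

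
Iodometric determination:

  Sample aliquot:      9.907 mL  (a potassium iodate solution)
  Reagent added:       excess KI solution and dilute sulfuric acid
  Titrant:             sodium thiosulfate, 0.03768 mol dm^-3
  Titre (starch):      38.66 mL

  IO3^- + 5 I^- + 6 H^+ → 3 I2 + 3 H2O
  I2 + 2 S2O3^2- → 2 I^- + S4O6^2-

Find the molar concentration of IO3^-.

0.02451 mol/L

n(S2O3^2-) = 0.03866 × 0.03768 = 1.457 × 10^-3 mol
n(I2) = n(S2O3^2-)/2 = 7.284 × 10^-4 mol
From the 1:3 ratio, n(IO3^-) in the aliquot = 1/3 × 7.284 × 10^-4 = 2.428 × 10^-4 mol
[IO3^-] = 2.428 × 10^-4 / 0.009907 = 0.02451 mol/L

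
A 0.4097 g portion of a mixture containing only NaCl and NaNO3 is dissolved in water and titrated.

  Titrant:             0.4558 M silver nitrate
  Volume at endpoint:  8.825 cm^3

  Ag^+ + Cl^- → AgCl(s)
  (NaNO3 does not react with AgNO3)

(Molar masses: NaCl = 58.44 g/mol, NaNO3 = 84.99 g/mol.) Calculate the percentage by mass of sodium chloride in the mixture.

57.38 %

n(AgNO3) = 0.008825 × 0.4558 = 4.022 × 10^-3 mol
Let x = n(NaCl), y = n(NaNO3).
Titrant: 1x = 4.022 × 10^-3;  mass: 58.44x + 84.99y = 0.4097
Solving, x = 4.022 × 10^-3 mol, y = 2.055 × 10^-3 mol
mass of NaCl = 4.022 × 10^-3 × 58.44 = 0.2351 g
% NaCl = 0.2351 / 0.4097 × 100 = 57.38 %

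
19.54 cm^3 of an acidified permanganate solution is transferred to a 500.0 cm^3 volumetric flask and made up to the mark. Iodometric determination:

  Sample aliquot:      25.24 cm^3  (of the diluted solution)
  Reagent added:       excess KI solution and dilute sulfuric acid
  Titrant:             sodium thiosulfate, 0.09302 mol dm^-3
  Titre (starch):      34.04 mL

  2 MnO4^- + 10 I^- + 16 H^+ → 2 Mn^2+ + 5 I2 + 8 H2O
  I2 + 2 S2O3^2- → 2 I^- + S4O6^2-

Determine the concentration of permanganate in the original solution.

n(S2O3^2-) = 0.03404 × 0.09302 = 3.166 × 10^-3 mol
n(I2) = n(S2O3^2-)/2 = 1.583 × 10^-3 mol
From the 2:5 ratio, n(MnO4^-) in the aliquot = 2/5 × 1.583 × 10^-3 = 6.333 × 10^-4 mol
[MnO4^-]_dilute = 6.333 × 10^-4 / 0.02524 = 0.02509 mol/L
[MnO4^-]_original = 0.02509 × 500.0/19.54 = 0.6420 mol/L

0.6420 mol/L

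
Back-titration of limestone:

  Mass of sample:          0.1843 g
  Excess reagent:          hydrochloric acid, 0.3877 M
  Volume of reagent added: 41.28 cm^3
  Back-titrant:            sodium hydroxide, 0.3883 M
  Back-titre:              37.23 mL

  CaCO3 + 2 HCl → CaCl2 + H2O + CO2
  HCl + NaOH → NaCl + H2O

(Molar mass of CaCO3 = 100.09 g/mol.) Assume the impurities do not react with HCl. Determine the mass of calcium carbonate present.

0.07746 g

n(HCl) added = 0.04128 × 0.3877 = 0.01600 mol
n(NaOH) used in back-titration = 0.03723 × 0.3883 = 0.01446 mol
n(HCl) left over = 0.01446 mol (1:1 ratio)
n(HCl) consumed by analyte = 0.01600 − 0.01446 = 1.548 × 10^-3 mol
From the 1:2 ratio, n(CaCO3) = 1/2 × 1.548 × 10^-3 = 7.739 × 10^-4 mol
mass of CaCO3 = 7.739 × 10^-4 × 100.09 = 0.07746 g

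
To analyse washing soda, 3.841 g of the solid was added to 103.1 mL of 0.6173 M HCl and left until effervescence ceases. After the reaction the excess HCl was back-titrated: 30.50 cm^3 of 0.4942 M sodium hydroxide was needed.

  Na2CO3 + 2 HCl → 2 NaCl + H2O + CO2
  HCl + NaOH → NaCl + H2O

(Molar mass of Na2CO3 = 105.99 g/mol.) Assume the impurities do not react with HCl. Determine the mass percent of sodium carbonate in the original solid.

n(HCl) added = 0.1031 × 0.6173 = 0.06364 mol
n(NaOH) used in back-titration = 0.03050 × 0.4942 = 0.01507 mol
n(HCl) left over = 0.01507 mol (1:1 ratio)
n(HCl) consumed by analyte = 0.06364 − 0.01507 = 0.04857 mol
From the 1:2 ratio, n(Na2CO3) = 1/2 × 0.04857 = 0.02429 mol
mass of Na2CO3 = 0.02429 × 105.99 = 2.574 g
% Na2CO3 = 2.574 / 3.841 × 100 = 67.01 %

67.01 %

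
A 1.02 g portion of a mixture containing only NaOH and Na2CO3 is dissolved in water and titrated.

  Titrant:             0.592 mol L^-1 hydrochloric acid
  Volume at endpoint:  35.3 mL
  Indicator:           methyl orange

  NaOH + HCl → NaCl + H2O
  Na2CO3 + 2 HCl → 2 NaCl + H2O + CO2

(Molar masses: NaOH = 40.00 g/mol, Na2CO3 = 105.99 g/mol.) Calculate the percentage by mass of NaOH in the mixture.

n(HCl) = 0.0353 × 0.592 = 0.0209 mol
Let x = n(NaOH), y = n(Na2CO3).
Titrant: 1x + 2y = 0.0209;  mass: 40.00x + 105.99y = 1.02
Solving, x = 6.73 × 10^-3 mol, y = 7.08 × 10^-3 mol
mass of NaOH = 6.73 × 10^-3 × 40.00 = 0.269 g
% NaOH = 0.269 / 1.02 × 100 = 26.4 %

26.4 %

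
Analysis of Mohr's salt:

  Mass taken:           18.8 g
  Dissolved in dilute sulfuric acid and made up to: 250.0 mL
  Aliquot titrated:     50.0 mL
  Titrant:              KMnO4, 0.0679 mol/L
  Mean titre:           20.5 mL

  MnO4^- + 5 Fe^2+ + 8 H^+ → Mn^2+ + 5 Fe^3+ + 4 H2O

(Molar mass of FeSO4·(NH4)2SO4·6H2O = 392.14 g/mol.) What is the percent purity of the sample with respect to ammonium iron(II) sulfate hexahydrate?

72.6 %

n(KMnO4) per titration = 0.0205 × 0.0679 = 1.39 × 10^-3 mol
From the 5:1 ratio, n(FeSO4·(NH4)2SO4·6H2O) in each aliquot = 5/1 × 1.39 × 10^-3 = 6.96 × 10^-3 mol
n(FeSO4·(NH4)2SO4·6H2O) in the whole flask = 6.96 × 10^-3 × 250.0/50.0 = 0.0348 mol
mass of FeSO4·(NH4)2SO4·6H2O = 0.0348 × 392.14 = 13.6 g
% FeSO4·(NH4)2SO4·6H2O = 13.6 / 18.8 × 100 = 72.6 %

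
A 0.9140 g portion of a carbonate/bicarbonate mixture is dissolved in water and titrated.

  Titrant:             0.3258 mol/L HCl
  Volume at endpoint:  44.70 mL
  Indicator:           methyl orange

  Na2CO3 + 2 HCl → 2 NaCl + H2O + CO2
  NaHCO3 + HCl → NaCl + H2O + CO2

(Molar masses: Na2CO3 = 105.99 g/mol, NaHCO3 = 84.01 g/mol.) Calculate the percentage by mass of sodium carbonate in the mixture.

n(HCl) = 0.04470 × 0.3258 = 0.01456 mol
Let x = n(Na2CO3), y = n(NaHCO3).
Titrant: 2x + 1y = 0.01456;  mass: 105.99x + 84.01y = 0.9140
Solving, x = 4.989 × 10^-3 mol, y = 4.586 × 10^-3 mol
mass of Na2CO3 = 4.989 × 10^-3 × 105.99 = 0.5288 g
% Na2CO3 = 0.5288 / 0.9140 × 100 = 57.85 %

57.85 %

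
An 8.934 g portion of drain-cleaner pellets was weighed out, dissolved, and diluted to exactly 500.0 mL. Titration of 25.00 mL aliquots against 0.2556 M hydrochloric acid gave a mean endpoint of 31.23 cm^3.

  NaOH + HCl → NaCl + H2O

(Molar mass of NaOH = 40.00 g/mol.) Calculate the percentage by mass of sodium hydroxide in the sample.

71.48 %

n(HCl) per titration = 0.03123 × 0.2556 = 7.982 × 10^-3 mol
n(NaOH) in each aliquot = 7.982 × 10^-3 mol (1:1 ratio)
n(NaOH) in the whole flask = 7.982 × 10^-3 × 500.0/25.00 = 0.1596 mol
mass of NaOH = 0.1596 × 40.00 = 6.386 g
% NaOH = 6.386 / 8.934 × 100 = 71.48 %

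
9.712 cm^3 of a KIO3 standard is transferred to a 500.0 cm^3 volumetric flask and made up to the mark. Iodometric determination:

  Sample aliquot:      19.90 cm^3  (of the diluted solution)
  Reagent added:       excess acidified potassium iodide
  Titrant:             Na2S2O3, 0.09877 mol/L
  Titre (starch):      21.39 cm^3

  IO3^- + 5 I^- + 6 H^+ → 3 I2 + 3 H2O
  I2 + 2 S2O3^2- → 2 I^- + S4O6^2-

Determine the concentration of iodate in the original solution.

n(S2O3^2-) = 0.02139 × 0.09877 = 2.113 × 10^-3 mol
n(I2) = n(S2O3^2-)/2 = 1.056 × 10^-3 mol
From the 1:3 ratio, n(IO3^-) in the aliquot = 1/3 × 1.056 × 10^-3 = 3.521 × 10^-4 mol
[IO3^-]_dilute = 3.521 × 10^-4 / 0.01990 = 0.01769 mol/L
[IO3^-]_original = 0.01769 × 500.0/9.712 = 0.9109 mol/L

0.9109 mol/L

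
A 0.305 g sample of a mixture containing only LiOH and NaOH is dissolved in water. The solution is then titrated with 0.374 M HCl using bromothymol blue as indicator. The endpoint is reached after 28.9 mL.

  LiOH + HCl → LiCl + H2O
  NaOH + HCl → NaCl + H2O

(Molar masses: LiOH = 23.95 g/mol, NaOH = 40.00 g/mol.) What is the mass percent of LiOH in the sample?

62.3 %

n(HCl) = 0.0289 × 0.374 = 0.0108 mol
Let x = n(LiOH), y = n(NaOH).
Titrant: 1x + 1y = 0.0108;  mass: 23.95x + 40.00y = 0.305
Solving, x = 7.93 × 10^-3 mol, y = 2.87 × 10^-3 mol
mass of LiOH = 7.93 × 10^-3 × 23.95 = 0.190 g
% LiOH = 0.190 / 0.305 × 100 = 62.3 %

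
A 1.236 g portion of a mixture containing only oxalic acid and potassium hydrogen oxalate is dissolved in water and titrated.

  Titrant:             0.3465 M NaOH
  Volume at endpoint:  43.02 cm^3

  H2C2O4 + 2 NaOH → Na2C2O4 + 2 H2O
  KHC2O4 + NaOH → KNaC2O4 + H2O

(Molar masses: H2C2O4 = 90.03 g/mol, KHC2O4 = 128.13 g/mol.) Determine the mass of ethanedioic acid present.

0.3650 g

n(NaOH) = 0.04302 × 0.3465 = 0.01491 mol
Let x = n(H2C2O4), y = n(KHC2O4).
Titrant: 2x + 1y = 0.01491;  mass: 90.03x + 128.13y = 1.236
Solving, x = 4.054 × 10^-3 mol, y = 6.798 × 10^-3 mol
mass of H2C2O4 = 4.054 × 10^-3 × 90.03 = 0.3650 g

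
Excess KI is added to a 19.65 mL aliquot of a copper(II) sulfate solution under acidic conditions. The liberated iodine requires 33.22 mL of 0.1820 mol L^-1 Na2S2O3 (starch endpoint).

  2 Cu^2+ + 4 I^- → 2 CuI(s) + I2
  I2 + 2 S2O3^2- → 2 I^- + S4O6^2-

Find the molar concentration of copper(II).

n(S2O3^2-) = 0.03322 × 0.1820 = 6.046 × 10^-3 mol
n(I2) = n(S2O3^2-)/2 = 3.023 × 10^-3 mol
From the 2:1 ratio, n(Cu2+) in the aliquot = 2/1 × 3.023 × 10^-3 = 6.046 × 10^-3 mol
[Cu2+] = 6.046 × 10^-3 / 0.01965 = 0.3077 mol/L

0.3077 mol/L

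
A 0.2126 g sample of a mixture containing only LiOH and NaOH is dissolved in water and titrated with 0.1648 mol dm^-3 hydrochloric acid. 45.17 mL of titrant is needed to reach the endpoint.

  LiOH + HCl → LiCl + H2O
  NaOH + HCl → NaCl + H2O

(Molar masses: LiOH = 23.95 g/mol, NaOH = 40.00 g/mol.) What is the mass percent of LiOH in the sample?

59.77 %

n(HCl) = 0.04517 × 0.1648 = 7.444 × 10^-3 mol
Let x = n(LiOH), y = n(NaOH).
Titrant: 1x + 1y = 7.444 × 10^-3;  mass: 23.95x + 40.00y = 0.2126
Solving, x = 5.306 × 10^-3 mol, y = 2.138 × 10^-3 mol
mass of LiOH = 5.306 × 10^-3 × 23.95 = 0.1271 g
% LiOH = 0.1271 / 0.2126 × 100 = 59.77 %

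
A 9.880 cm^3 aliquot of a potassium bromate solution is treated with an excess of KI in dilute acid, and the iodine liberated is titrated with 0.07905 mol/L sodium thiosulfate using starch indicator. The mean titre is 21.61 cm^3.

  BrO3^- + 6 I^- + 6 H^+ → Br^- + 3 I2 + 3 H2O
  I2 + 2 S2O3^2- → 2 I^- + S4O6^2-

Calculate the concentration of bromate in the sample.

n(S2O3^2-) = 0.02161 × 0.07905 = 1.708 × 10^-3 mol
n(I2) = n(S2O3^2-)/2 = 8.541 × 10^-4 mol
From the 1:3 ratio, n(BrO3^-) in the aliquot = 1/3 × 8.541 × 10^-4 = 2.847 × 10^-4 mol
[BrO3^-] = 2.847 × 10^-4 / 0.009880 = 0.02882 mol/L

0.02882 mol/L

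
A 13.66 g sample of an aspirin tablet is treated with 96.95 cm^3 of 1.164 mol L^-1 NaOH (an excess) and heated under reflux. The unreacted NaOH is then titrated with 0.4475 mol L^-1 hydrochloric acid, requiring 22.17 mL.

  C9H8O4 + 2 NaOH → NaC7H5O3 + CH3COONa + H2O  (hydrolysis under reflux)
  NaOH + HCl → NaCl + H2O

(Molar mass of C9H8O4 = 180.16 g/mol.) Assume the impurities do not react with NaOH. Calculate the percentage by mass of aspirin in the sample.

67.88 %

n(NaOH) added = 0.09695 × 1.164 = 0.1128 mol
n(HCl) used in back-titration = 0.02217 × 0.4475 = 9.921 × 10^-3 mol
n(NaOH) left over = 9.921 × 10^-3 mol (1:1 ratio)
n(NaOH) consumed by analyte = 0.1128 − 9.921 × 10^-3 = 0.1029 mol
From the 1:2 ratio, n(C9H8O4) = 1/2 × 0.1029 = 0.05146 mol
mass of C9H8O4 = 0.05146 × 180.16 = 9.272 g
% C9H8O4 = 9.272 / 13.66 × 100 = 67.88 %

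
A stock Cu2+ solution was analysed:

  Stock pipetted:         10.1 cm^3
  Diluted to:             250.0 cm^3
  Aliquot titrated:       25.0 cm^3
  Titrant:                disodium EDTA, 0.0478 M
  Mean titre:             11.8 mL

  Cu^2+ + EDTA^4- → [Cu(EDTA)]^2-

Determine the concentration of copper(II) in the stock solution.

0.558 M

n(EDTA) = 0.0118 × 0.0478 = 5.64 × 10^-4 mol
n(Cu2+) in the aliquot = 5.64 × 10^-4 mol (1:1 ratio)
[Cu2+]_dilute = 5.64 × 10^-4 / 0.0250 = 0.0226 mol/L
Dilution factor = 250.0 / 10.1 = 24.75
[Cu2+]_stock = 0.0226 × 24.75 = 0.558 mol/L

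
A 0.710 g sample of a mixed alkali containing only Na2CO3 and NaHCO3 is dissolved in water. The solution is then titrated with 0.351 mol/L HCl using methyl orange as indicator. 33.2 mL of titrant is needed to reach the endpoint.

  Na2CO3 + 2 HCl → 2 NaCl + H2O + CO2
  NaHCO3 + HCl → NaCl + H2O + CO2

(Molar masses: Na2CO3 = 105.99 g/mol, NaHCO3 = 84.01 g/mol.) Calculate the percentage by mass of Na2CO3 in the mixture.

n(HCl) = 0.0332 × 0.351 = 0.0117 mol
Let x = n(Na2CO3), y = n(NaHCO3).
Titrant: 2x + 1y = 0.0117;  mass: 105.99x + 84.01y = 0.710
Solving, x = 4.34 × 10^-3 mol, y = 2.98 × 10^-3 mol
mass of Na2CO3 = 4.34 × 10^-3 × 105.99 = 0.460 g
% Na2CO3 = 0.460 / 0.710 × 100 = 64.7 %

64.7 %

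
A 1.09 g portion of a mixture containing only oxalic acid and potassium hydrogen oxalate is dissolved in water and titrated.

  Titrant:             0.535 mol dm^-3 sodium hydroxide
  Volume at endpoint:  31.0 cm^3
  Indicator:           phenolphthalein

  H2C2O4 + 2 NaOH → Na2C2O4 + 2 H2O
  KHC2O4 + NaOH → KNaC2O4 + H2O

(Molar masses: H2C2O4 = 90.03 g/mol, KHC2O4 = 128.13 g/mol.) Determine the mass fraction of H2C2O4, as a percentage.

n(NaOH) = 0.0310 × 0.535 = 0.0166 mol
Let x = n(H2C2O4), y = n(KHC2O4).
Titrant: 2x + 1y = 0.0166;  mass: 90.03x + 128.13y = 1.09
Solving, x = 6.23 × 10^-3 mol, y = 4.13 × 10^-3 mol
mass of H2C2O4 = 6.23 × 10^-3 × 90.03 = 0.561 g
% H2C2O4 = 0.561 / 1.09 × 100 = 51.4 %

51.4 %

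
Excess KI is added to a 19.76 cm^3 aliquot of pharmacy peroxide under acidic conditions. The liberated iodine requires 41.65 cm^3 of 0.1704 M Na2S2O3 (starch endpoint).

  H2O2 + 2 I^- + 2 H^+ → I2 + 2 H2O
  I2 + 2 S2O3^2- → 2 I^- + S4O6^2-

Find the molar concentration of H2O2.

n(S2O3^2-) = 0.04165 × 0.1704 = 7.097 × 10^-3 mol
n(I2) = n(S2O3^2-)/2 = 3.549 × 10^-3 mol
n(H2O2) in the aliquot = 3.549 × 10^-3 mol (1:1 ratio)
[H2O2] = 3.549 × 10^-3 / 0.01976 = 0.1796 mol/L

0.1796 M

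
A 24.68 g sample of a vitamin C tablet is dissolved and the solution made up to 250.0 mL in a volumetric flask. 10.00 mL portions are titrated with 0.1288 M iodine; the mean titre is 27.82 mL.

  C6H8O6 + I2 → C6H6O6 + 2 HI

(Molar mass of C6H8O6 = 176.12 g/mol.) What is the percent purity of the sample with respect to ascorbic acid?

n(I2) per titration = 0.02782 × 0.1288 = 3.583 × 10^-3 mol
n(C6H8O6) in each aliquot = 3.583 × 10^-3 mol (1:1 ratio)
n(C6H8O6) in the whole flask = 3.583 × 10^-3 × 250.0/10.00 = 0.08958 mol
mass of C6H8O6 = 0.08958 × 176.12 = 15.78 g
% C6H8O6 = 15.78 / 24.68 × 100 = 63.93 %

63.93 %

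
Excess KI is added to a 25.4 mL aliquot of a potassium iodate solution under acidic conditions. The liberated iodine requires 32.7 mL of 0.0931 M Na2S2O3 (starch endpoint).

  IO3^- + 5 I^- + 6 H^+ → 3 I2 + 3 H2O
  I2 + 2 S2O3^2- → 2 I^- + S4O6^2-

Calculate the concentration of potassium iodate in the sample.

n(S2O3^2-) = 0.0327 × 0.0931 = 3.04 × 10^-3 mol
n(I2) = n(S2O3^2-)/2 = 1.52 × 10^-3 mol
From the 1:3 ratio, n(IO3^-) in the aliquot = 1/3 × 1.52 × 10^-3 = 5.07 × 10^-4 mol
[IO3^-] = 5.07 × 10^-4 / 0.0254 = 0.0200 mol/L

0.0200 M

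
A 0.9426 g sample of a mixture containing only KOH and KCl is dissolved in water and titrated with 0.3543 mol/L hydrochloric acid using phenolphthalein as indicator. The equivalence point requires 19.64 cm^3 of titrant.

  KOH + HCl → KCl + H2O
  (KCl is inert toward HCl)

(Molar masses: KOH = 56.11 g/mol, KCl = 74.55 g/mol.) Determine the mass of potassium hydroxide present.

0.3904 g

n(HCl) = 0.01964 × 0.3543 = 6.958 × 10^-3 mol
Let x = n(KOH), y = n(KCl).
Titrant: 1x = 6.958 × 10^-3;  mass: 56.11x + 74.55y = 0.9426
Solving, x = 6.958 × 10^-3 mol, y = 7.407 × 10^-3 mol
mass of KOH = 6.958 × 10^-3 × 56.11 = 0.3904 g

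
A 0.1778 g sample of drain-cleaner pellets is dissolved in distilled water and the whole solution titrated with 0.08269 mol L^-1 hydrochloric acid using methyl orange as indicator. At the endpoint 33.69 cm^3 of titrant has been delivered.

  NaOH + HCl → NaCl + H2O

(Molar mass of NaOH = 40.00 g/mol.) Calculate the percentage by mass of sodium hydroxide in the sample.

62.67 %

n(HCl) = 0.03369 L × 0.08269 mol/L = 2.786 × 10^-3 mol
n(NaOH) = 2.786 × 10^-3 mol (1:1 ratio)
mass of NaOH = 2.786 × 10^-3 × 40.00 g/mol = 0.1114 g
% NaOH = 0.1114 / 0.1778 × 100 = 62.67 %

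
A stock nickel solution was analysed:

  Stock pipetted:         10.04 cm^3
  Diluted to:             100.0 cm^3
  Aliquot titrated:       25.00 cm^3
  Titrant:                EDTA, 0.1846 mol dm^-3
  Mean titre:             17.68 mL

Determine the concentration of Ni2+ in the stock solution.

1.300 mol/L

Ni^2+ + EDTA^4- → [Ni(EDTA)]^2-
n(EDTA) = 0.01768 × 0.1846 = 3.264 × 10^-3 mol
n(Ni2+) in the aliquot = 3.264 × 10^-3 mol (1:1 ratio)
[Ni2+]_dilute = 3.264 × 10^-3 / 0.02500 = 0.1305 mol/L
Dilution factor = 100.0 / 10.04 = 9.960
[Ni2+]_stock = 0.1305 × 9.960 = 1.300 mol/L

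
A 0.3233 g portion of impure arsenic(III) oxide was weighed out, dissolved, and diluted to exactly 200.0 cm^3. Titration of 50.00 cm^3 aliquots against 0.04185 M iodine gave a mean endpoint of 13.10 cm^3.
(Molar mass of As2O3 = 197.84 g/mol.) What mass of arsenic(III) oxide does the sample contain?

As2O3 + 2 I2 + 2 H2O → As2O5 + 4 HI
n(I2) per titration = 0.01310 × 0.04185 = 5.482 × 10^-4 mol
From the 1:2 ratio, n(As2O3) in each aliquot = 1/2 × 5.482 × 10^-4 = 2.741 × 10^-4 mol
n(As2O3) in the whole flask = 2.741 × 10^-4 × 200.0/50.00 = 1.096 × 10^-3 mol
mass of As2O3 = 1.096 × 10^-3 × 197.84 = 0.2169 g

0.2169 g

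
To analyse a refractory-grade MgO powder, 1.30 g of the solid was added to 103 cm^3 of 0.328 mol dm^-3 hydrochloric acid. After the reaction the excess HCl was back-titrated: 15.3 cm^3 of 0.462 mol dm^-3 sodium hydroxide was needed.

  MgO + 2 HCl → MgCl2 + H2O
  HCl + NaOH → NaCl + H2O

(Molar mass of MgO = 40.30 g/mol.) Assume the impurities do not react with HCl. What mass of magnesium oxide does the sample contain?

0.538 g

n(HCl) added = 0.103 × 0.328 = 0.0338 mol
n(NaOH) used in back-titration = 0.0153 × 0.462 = 7.07 × 10^-3 mol
n(HCl) left over = 7.07 × 10^-3 mol (1:1 ratio)
n(HCl) consumed by analyte = 0.0338 − 7.07 × 10^-3 = 0.0267 mol
From the 1:2 ratio, n(MgO) = 1/2 × 0.0267 = 0.0134 mol
mass of MgO = 0.0134 × 40.30 = 0.538 g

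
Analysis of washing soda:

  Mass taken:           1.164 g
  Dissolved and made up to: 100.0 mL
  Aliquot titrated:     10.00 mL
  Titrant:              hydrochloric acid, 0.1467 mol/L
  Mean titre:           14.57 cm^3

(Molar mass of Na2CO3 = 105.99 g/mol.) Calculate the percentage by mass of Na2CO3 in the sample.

97.31 %

Na2CO3 + 2 HCl → 2 NaCl + H2O + CO2
n(HCl) per titration = 0.01457 × 0.1467 = 2.137 × 10^-3 mol
From the 1:2 ratio, n(Na2CO3) in each aliquot = 1/2 × 2.137 × 10^-3 = 1.069 × 10^-3 mol
n(Na2CO3) in the whole flask = 1.069 × 10^-3 × 100.0/10.00 = 0.01069 mol
mass of Na2CO3 = 0.01069 × 105.99 = 1.133 g
% Na2CO3 = 1.133 / 1.164 × 100 = 97.31 %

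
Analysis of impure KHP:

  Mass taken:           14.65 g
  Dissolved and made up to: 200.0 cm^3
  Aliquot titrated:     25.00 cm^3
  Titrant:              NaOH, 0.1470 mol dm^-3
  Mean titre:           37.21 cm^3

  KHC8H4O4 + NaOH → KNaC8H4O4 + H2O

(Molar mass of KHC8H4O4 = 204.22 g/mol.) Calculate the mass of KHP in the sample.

n(NaOH) per titration = 0.03721 × 0.1470 = 5.470 × 10^-3 mol
n(KHC8H4O4) in each aliquot = 5.470 × 10^-3 mol (1:1 ratio)
n(KHC8H4O4) in the whole flask = 5.470 × 10^-3 × 200.0/25.00 = 0.04376 mol
mass of KHC8H4O4 = 0.04376 × 204.22 = 8.936 g

8.936 g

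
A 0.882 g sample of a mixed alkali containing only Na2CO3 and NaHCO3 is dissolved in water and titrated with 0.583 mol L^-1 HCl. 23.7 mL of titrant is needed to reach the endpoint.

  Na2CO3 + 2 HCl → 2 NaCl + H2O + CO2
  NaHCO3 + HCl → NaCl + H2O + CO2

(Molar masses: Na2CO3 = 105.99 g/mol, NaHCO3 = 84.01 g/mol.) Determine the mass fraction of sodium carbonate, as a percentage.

n(HCl) = 0.0237 × 0.583 = 0.0138 mol
Let x = n(Na2CO3), y = n(NaHCO3).
Titrant: 2x + 1y = 0.0138;  mass: 105.99x + 84.01y = 0.882
Solving, x = 4.49 × 10^-3 mol, y = 4.83 × 10^-3 mol
mass of Na2CO3 = 4.49 × 10^-3 × 105.99 = 0.476 g
% Na2CO3 = 0.476 / 0.882 × 100 = 54.0 %

54.0 %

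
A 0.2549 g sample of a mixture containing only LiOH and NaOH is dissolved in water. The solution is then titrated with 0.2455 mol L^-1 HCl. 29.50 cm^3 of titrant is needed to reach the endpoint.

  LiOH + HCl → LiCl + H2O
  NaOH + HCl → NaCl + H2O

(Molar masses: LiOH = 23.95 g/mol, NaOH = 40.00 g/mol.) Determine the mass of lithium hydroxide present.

0.05191 g

n(HCl) = 0.02950 × 0.2455 = 7.242 × 10^-3 mol
Let x = n(LiOH), y = n(NaOH).
Titrant: 1x + 1y = 7.242 × 10^-3;  mass: 23.95x + 40.00y = 0.2549
Solving, x = 2.168 × 10^-3 mol, y = 5.075 × 10^-3 mol
mass of LiOH = 2.168 × 10^-3 × 23.95 = 0.05191 g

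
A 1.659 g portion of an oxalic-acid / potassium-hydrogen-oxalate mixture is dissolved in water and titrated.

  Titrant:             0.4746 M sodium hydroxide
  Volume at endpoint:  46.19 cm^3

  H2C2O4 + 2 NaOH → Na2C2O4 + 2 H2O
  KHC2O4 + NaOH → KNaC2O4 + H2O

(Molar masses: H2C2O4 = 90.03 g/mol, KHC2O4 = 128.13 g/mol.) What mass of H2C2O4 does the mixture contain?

n(NaOH) = 0.04619 × 0.4746 = 0.02192 mol
Let x = n(H2C2O4), y = n(KHC2O4).
Titrant: 2x + 1y = 0.02192;  mass: 90.03x + 128.13y = 1.659
Solving, x = 6.917 × 10^-3 mol, y = 8.087 × 10^-3 mol
mass of H2C2O4 = 6.917 × 10^-3 × 90.03 = 0.6228 g

0.6228 g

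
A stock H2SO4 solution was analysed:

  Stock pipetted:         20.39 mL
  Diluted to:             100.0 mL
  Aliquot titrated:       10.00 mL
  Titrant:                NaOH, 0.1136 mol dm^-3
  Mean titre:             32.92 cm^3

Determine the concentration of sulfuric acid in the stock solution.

0.9170 mol/L

H2SO4 + 2 NaOH → Na2SO4 + 2 H2O
n(NaOH) = 0.03292 × 0.1136 = 3.740 × 10^-3 mol
From the 1:2 ratio, n(H2SO4) in the aliquot = 1/2 × 3.740 × 10^-3 = 1.870 × 10^-3 mol
[H2SO4]_dilute = 1.870 × 10^-3 / 0.01000 = 0.1870 mol/L
Dilution factor = 100.0 / 20.39 = 4.904
[H2SO4]_stock = 0.1870 × 4.904 = 0.9170 mol/L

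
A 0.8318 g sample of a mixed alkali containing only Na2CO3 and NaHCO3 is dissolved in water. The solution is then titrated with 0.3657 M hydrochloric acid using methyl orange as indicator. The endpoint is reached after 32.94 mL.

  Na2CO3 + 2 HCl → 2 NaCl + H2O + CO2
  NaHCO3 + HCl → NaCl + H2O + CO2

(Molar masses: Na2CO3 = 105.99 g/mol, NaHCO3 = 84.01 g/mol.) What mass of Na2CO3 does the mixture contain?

n(HCl) = 0.03294 × 0.3657 = 0.01205 mol
Let x = n(Na2CO3), y = n(NaHCO3).
Titrant: 2x + 1y = 0.01205;  mass: 105.99x + 84.01y = 0.8318
Solving, x = 2.905 × 10^-3 mol, y = 6.236 × 10^-3 mol
mass of Na2CO3 = 2.905 × 10^-3 × 105.99 = 0.3079 g

0.3079 g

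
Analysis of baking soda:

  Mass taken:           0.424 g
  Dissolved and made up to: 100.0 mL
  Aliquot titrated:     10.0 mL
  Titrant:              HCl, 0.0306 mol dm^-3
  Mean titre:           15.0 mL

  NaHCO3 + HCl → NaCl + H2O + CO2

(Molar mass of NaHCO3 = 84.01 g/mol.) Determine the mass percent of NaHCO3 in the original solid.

90.9 %

n(HCl) per titration = 0.0150 × 0.0306 = 4.59 × 10^-4 mol
n(NaHCO3) in each aliquot = 4.59 × 10^-4 mol (1:1 ratio)
n(NaHCO3) in the whole flask = 4.59 × 10^-4 × 100.0/10.0 = 4.59 × 10^-3 mol
mass of NaHCO3 = 4.59 × 10^-3 × 84.01 = 0.386 g
% NaHCO3 = 0.386 / 0.424 × 100 = 90.9 %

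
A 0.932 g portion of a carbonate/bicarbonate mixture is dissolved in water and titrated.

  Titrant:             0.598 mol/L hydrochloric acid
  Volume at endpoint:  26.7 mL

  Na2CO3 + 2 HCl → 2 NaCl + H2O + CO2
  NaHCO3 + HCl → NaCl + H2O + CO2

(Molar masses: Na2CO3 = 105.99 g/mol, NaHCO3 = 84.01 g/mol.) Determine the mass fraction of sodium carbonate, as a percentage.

n(HCl) = 0.0267 × 0.598 = 0.0160 mol
Let x = n(Na2CO3), y = n(NaHCO3).
Titrant: 2x + 1y = 0.0160;  mass: 105.99x + 84.01y = 0.932
Solving, x = 6.60 × 10^-3 mol, y = 2.77 × 10^-3 mol
mass of Na2CO3 = 6.60 × 10^-3 × 105.99 = 0.699 g
% Na2CO3 = 0.699 / 0.932 × 100 = 75.0 %

75.0 %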